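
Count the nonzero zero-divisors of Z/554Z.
Z/554Z has 277 nonzero zero-divisors

In Z/554Z each nonzero element is either a unit (gcd with 554 is 1) or a zero-divisor (gcd > 1). The number of units is φ(554): factorise 554 = 2 · 277, so φ(554) = (2 − 1) · (277 − 1) = 1 · 276 = 276. The nonzero elements number 554 − 1 = 553. Hence the nonzero zero-divisors number 553 − 276 = 277.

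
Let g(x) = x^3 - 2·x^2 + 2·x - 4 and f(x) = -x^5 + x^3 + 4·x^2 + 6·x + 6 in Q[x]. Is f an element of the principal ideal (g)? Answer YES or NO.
In Q[x] the ideal (g) consists of all multiples of g, so f ∈ (g) iff g | f, i.e. iff the remainder of f on division by g is 0. Divide f by g (g is monic, so eliminate the leading term of the running remainder at each step):
  leading term -x^5: subtract (-x^2)·g(x) = -x^5 + 2·x^4 - 2·x^3 + 4·x^2, leaving -2·x^4 + 3·x^3 + 6·x + 6
  leading term -2·x^4: subtract (-2·x)·g(x) = -2·x^4 + 4·x^3 - 4·x^2 + 8·x, leaving -x^3 + 4·x^2 - 2·x + 6
  leading term -x^3: subtract (-1)·g(x) = -x^3 + 2·x^2 - 2·x + 4, leaving 2·x^2 + 2
The remainder r(x) = 2·x^2 + 2 ≠ 0 (and deg r < deg g), so g ∤ f, i.e. f ∉ (g).

Final answer: NO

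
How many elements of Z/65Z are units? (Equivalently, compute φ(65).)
An element a ∈ Z/65Z is a unit iff gcd(a, 65) = 1, so the number of units is φ(65). φ is multiplicative, with φ(p^e) = p^e − p^(e−1). Factorise 65 = 5 · 13. Then
  φ(65) = (5 − 1) · (13 − 1) = 4 · 12 = 48.

Final answer: Z/65Z has φ(65) = 48 units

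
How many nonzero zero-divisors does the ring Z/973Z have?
In Z/973Z each nonzero element is either a unit (gcd with 973 is 1) or a zero-divisor (gcd > 1). The number of units is φ(973): factorise 973 = 7 · 139, so φ(973) = (7 − 1) · (139 − 1) = 6 · 138 = 828. The nonzero elements number 973 − 1 = 972. Hence the nonzero zero-divisors number 972 − 828 = 144.

Final answer: Z/973Z has 144 nonzero zero-divisors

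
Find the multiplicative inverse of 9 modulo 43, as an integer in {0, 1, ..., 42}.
9^(−1) ≡ 24 (mod 43)

Apply the extended Euclidean algorithm to (43, 9), tracking rows (r, s, t) with s·43 + t·9 = r. Each division r_prev = q·r_cur + r_new produces the new row as (previous row) − q·(current row):
  row A: (43, 1, 0)   [1·43 + 0·9 = 43]
  row B: (9, 0, 1)   [0·43 + 1·9 = 9]
  43 = 4·9 + 7   → row C = row A − 4·row B = (7, 1, −4)   [check: 1·43 − 4·9 = 7]
  9 = 1·7 + 2   → row D = row B − 1·row C = (2, −1, 5)   [check: −1·43 + 5·9 = 2]
  7 = 3·2 + 1   → row E = row C − 3·row D = (1, 4, −19)   [check: 4·43 − 19·9 = 1]
  2 = 2·1 + 0   → remainder 0, stop. gcd = 1 (last nonzero row E).
The gcd is 1, so 9 is invertible mod 43. The last nonzero row gives 4·43 − 19·9 = 1, so t = −19. So 9^(−1) ≡ −19 ≡ 24 (mod 43). Verify: 9 · 24 = 216 ≡ 1 (mod 43). ✓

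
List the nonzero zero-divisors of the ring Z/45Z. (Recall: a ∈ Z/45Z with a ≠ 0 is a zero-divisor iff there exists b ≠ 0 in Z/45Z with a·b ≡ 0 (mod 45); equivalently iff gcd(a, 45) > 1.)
nonzero zero-divisors of Z/45Z = {3, 5, 6, 9, 10, 12, 15, 18, 20, 21, 24, 25, 27, 30, 33, 35, 36, 39, 40, 42}

An element a ∈ Z/45Z (with a ≠ 0) is a zero-divisor iff gcd(a, 45) > 1 (because a is a unit precisely when gcd(a, n) = 1, and in Z/nZ every nonzero, non-unit element is a zero-divisor). Scan a = 1, ..., 44 and keep those with gcd(a, 45) > 1:
  gcd(3, 45) = 3, gcd(5, 45) = 5, gcd(6, 45) = 3, gcd(9, 45) = 9, gcd(10, 45) = 5, gcd(12, 45) = 3, gcd(15, 45) = 15, gcd(18, 45) = 9, gcd(20, 45) = 5, gcd(21, 45) = 3, gcd(24, 45) = 3, gcd(25, 45) = 5, gcd(27, 45) = 9, gcd(30, 45) = 15, gcd(33, 45) = 3, gcd(35, 45) = 5, gcd(36, 45) = 9, gcd(39, 45) = 3, gcd(40, 45) = 5, gcd(42, 45) = 3.
All other a ∈ {1, ..., 44} have gcd(a, 45) = 1 and are units. So the nonzero zero-divisors are exactly the 20 values of a appearing in this scan.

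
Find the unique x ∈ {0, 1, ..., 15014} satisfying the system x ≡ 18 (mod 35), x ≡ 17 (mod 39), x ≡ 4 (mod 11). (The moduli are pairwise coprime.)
x ≡ 14018 (mod 15015); the representative in [0, 15015) is 14018

The moduli 35, 39, 11 are pairwise coprime, so by the CRT there is a unique solution mod 35·39·11 = 15015.
Solve by successive substitution. Start with x ≡ 18 (mod 35).
  Combine with x ≡ 17 (mod 39): write x = 18 + 35·t and require 18 + 35·t ≡ 17 (mod 39), i.e. 35·t ≡ 17 − 18 ≡ 38 (mod 39). Since 35^(−1) ≡ 29 (mod 39), t ≡ 29·38 ≡ 10 (mod 39). So x ≡ 18 + 35·10 = 368 (mod 1365).
  Combine with x ≡ 4 (mod 11): write x = 368 + 1365·t and require 368 + 1365·t ≡ 4 (mod 11), i.e. 1365·t ≡ 4 − 368 ≡ 10 (mod 11). Since 1365^(−1) ≡ 1 (mod 11) (1365 ≡ 1 (mod 11)), t ≡ 1·10 ≡ 10 (mod 11). So x ≡ 368 + 1365·10 = 14018 (mod 15015).
Unique solution in [0, 15015): x = 14018.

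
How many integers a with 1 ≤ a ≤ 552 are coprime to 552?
176

The number of a ∈ {1, ..., 552} with gcd(a, 552) = 1 is by definition Euler's totient φ(552). φ is multiplicative, with φ(p^e) = p^e − p^(e−1). Factorise 552 = 2^3 · 3 · 23. Then
  φ(552) = (2^3 − 2^2) · (3 − 1) · (23 − 1) = 4 · 2 · 22 = 176.
So there are 176 such integers.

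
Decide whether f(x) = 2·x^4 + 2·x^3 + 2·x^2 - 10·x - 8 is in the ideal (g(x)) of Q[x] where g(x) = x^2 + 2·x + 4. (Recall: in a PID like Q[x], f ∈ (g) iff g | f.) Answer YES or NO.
NO

In Q[x] the ideal (g) consists of all multiples of g, so f ∈ (g) iff g | f, i.e. iff the remainder of f on division by g is 0. Divide f by g (g is monic, so eliminate the leading term of the running remainder at each step):
  leading term 2·x^4: subtract (2·x^2)·g(x) = 2·x^4 + 4·x^3 + 8·x^2, leaving -2·x^3 - 6·x^2 - 10·x - 8
  leading term -2·x^3: subtract (-2·x)·g(x) = -2·x^3 - 4·x^2 - 8·x, leaving -2·x^2 - 2·x - 8
  leading term -2·x^2: subtract (-2)·g(x) = -2·x^2 - 4·x - 8, leaving 2·x
The remainder r(x) = 2·x ≠ 0 (and deg r < deg g), so g ∤ f, i.e. f ∉ (g).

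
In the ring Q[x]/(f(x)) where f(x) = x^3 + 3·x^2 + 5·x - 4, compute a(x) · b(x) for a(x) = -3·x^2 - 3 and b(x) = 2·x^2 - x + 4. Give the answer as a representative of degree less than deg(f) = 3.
a · b ≡ -51·x^2 - 126·x + 72 (mod f(x))

First multiply in Q[x] without reducing: a · b = -6·x^4 + 3·x^3 - 18·x^2 + 3·x - 12. Now divide by f(x) = x^3 + 3·x^2 + 5·x - 4, eliminating the leading term at each step:
  leading term -6·x^4: subtract (-6·x)·f(x) = -6·x^4 - 18·x^3 - 30·x^2 + 24·x, leaving 21·x^3 + 12·x^2 - 21·x - 12
  leading term 21·x^3: subtract (21)·f(x) = 21·x^3 + 63·x^2 + 105·x - 84, leaving -51·x^2 - 126·x + 72
The degree is now < 3, so this is the remainder. Hence a · b ≡ -51·x^2 - 126·x + 72 in Q[x]/(f).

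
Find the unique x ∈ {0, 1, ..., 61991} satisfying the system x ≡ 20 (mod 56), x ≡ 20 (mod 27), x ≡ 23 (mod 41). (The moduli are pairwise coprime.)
The moduli 56, 27, 41 are pairwise coprime, so by the CRT there is a unique solution mod 56·27·41 = 61992.
Solve by successive substitution. Start with x ≡ 20 (mod 56).
  Combine with x ≡ 20 (mod 27): write x = 20 + 56·t and require 20 + 56·t ≡ 20 (mod 27), i.e. 56·t ≡ 20 − 20 ≡ 0 (mod 27). Since 56^(−1) ≡ 14 (mod 27) (56 ≡ 2 (mod 27)), t ≡ 14·0 ≡ 0 (mod 27). So x ≡ 20 + 56·0 = 20 (mod 1512).
  Combine with x ≡ 23 (mod 41): write x = 20 + 1512·t and require 20 + 1512·t ≡ 23 (mod 41), i.e. 1512·t ≡ 23 − 20 ≡ 3 (mod 41). Since 1512^(−1) ≡ 8 (mod 41) (1512 ≡ 36 (mod 41)), t ≡ 8·3 ≡ 24 (mod 41). So x ≡ 20 + 1512·24 = 36308 (mod 61992).
Unique solution in [0, 61992): x = 36308.

Final answer: x ≡ 36308 (mod 61992); the representative in [0, 61992) is 36308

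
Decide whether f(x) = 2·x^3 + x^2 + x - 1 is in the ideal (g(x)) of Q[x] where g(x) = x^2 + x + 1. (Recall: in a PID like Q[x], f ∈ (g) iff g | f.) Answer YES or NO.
YES

In Q[x] the ideal (g) consists of all multiples of g, so f ∈ (g) iff g | f, i.e. iff the remainder of f on division by g is 0. Divide f by g (g is monic, so eliminate the leading term of the running remainder at each step):
  leading term 2·x^3: subtract (2·x)·g(x) = 2·x^3 + 2·x^2 + 2·x, leaving -x^2 - x - 1
  leading term -x^2: subtract (-1)·g(x) = -x^2 - x - 1, leaving 0
The remainder is 0, so f(x) = g(x) · h(x) with h(x) = 2·x - 1. Hence g | f, i.e. f ∈ (g).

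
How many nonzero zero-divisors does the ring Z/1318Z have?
In Z/1318Z each nonzero element is either a unit (gcd with 1318 is 1) or a zero-divisor (gcd > 1). The number of units is φ(1318): factorise 1318 = 2 · 659, so φ(1318) = (2 − 1) · (659 − 1) = 1 · 658 = 658. The nonzero elements number 1318 − 1 = 1317. Hence the nonzero zero-divisors number 1317 − 658 = 659.

Final answer: Z/1318Z has 659 nonzero zero-divisors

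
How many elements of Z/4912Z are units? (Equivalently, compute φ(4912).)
Z/4912Z has φ(4912) = 2448 units

An element a ∈ Z/4912Z is a unit iff gcd(a, 4912) = 1, so the number of units is φ(4912). φ is multiplicative, with φ(p^e) = p^e − p^(e−1). Factorise 4912 = 2^4 · 307. Then
  φ(4912) = (2^4 − 2^3) · (307 − 1) = 8 · 306 = 2448.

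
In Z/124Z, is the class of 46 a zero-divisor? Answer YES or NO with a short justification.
gcd(46, 124) = 2 > 1, so 46 is not a unit in Z/124Z. In Z/nZ every nonzero non-unit is a zero-divisor: explicitly, take b = 124/gcd = 62 ≠ 0 (mod 124); then 46·62 = 2852 = 23·124, i.e. 46·62 ≡ 0 (mod 124). So 46 is a zero-divisor.

Final answer: YES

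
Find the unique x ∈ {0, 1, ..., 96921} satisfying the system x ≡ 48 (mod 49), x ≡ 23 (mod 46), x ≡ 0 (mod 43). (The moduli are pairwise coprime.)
x ≡ 86043 (mod 96922); the representative in [0, 96922) is 86043

The moduli 49, 46, 43 are pairwise coprime, so by the CRT there is a unique solution mod 49·46·43 = 96922.
Solve by successive substitution. Start with x ≡ 48 (mod 49).
  Combine with x ≡ 23 (mod 46): write x = 48 + 49·t and require 48 + 49·t ≡ 23 (mod 46), i.e. 49·t ≡ 23 − 48 ≡ 21 (mod 46). Since 49^(−1) ≡ 31 (mod 46) (49 ≡ 3 (mod 46)), t ≡ 31·21 ≡ 7 (mod 46). So x ≡ 48 + 49·7 = 391 (mod 2254).
  Combine with x ≡ 0 (mod 43): write x = 391 + 2254·t and require 391 + 2254·t ≡ 0 (mod 43), i.e. 2254·t ≡ 0 − 391 ≡ 39 (mod 43). Since 2254^(−1) ≡ 12 (mod 43) (2254 ≡ 18 (mod 43)), t ≡ 12·39 ≡ 38 (mod 43). So x ≡ 391 + 2254·38 = 86043 (mod 96922).
Unique solution in [0, 96922): x = 86043.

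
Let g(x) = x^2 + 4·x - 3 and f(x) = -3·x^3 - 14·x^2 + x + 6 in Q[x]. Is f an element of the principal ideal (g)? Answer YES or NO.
In Q[x] the ideal (g) consists of all multiples of g, so f ∈ (g) iff g | f, i.e. iff the remainder of f on division by g is 0. Divide f by g (g is monic, so eliminate the leading term of the running remainder at each step):
  leading term -3·x^3: subtract (-3·x)·g(x) = -3·x^3 - 12·x^2 + 9·x, leaving -2·x^2 - 8·x + 6
  leading term -2·x^2: subtract (-2)·g(x) = -2·x^2 - 8·x + 6, leaving 0
The remainder is 0, so f(x) = g(x) · h(x) with h(x) = -3·x - 2. Hence g | f, i.e. f ∈ (g).

Final answer: YES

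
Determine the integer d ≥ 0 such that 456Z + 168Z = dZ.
In the PID Z, (a, b) is generated by gcd(a, b). Compute gcd(456, 168) with the extended Euclidean algorithm, tracking rows (r, s, t) with s·456 + t·168 = r:
  row A: (456, 1, 0)   [1·456 + 0·168 = 456]
  row B: (168, 0, 1)   [0·456 + 1·168 = 168]
  456 = 2·168 + 120   → row C = row A − 2·row B = (120, 1, −2)   [check: 1·456 − 2·168 = 120]
  168 = 1·120 + 48   → row D = row B − 1·row C = (48, −1, 3)   [check: −1·456 + 3·168 = 48]
  120 = 2·48 + 24   → row E = row C − 2·row D = (24, 3, −8)   [check: 3·456 − 8·168 = 24]
  48 = 2·24 + 0   → remainder 0, stop. gcd = 24 (last nonzero row E).
So gcd(456, 168) = 24, with Bézout identity 3·456 − 8·168 = 24. Containment (⊇): the Bézout identity exhibits 24 as an element of (456, 168), giving (24) ⊆ (456, 168). Containment (⊆): since 24 | 456 and 24 | 168 (456 = 24·19, 168 = 24·7), every Z-linear combination of 456 and 168 is divisible by 24, so (456, 168) ⊆ (24). Therefore (456, 168) = (24), d = 24.

Final answer: (456, 168) = (24); d = 24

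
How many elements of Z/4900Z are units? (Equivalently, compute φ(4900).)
Z/4900Z has φ(4900) = 1680 units

An element a ∈ Z/4900Z is a unit iff gcd(a, 4900) = 1, so the number of units is φ(4900). φ is multiplicative, with φ(p^e) = p^e − p^(e−1). Factorise 4900 = 2^2 · 5^2 · 7^2. Then
  φ(4900) = (2^2 − 2^1) · (5^2 − 5^1) · (7^2 − 7^1) = 2 · 20 · 42 = 1680.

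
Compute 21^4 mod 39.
27

Use repeated squaring. Binary(4) = 100. Walk through the bits of the exponent 4 left-to-right: at each bit after the leading one, square the running value, then multiply by 21 if the bit is 1 (always reducing mod 39):
  bit 1 = 1 (leading): start with 21.
  bit 2 = 0: square 21^2 = 441 ≡ 12 (mod 39).
  bit 3 = 0: square 12^2 = 144 ≡ 27 (mod 39).
Final value: 21^4 ≡ 27 (mod 39).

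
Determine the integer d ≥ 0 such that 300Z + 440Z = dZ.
In the PID Z, (a, b) is generated by gcd(a, b). Compute gcd(440, 300) with the extended Euclidean algorithm, tracking rows (r, s, t) with s·440 + t·300 = r:
  row A: (440, 1, 0)   [1·440 + 0·300 = 440]
  row B: (300, 0, 1)   [0·440 + 1·300 = 300]
  440 = 1·300 + 140   → row C = row A − 1·row B = (140, 1, −1)   [check: 1·440 − 1·300 = 140]
  300 = 2·140 + 20   → row D = row B − 2·row C = (20, −2, 3)   [check: −2·440 + 3·300 = 20]
  140 = 7·20 + 0   → remainder 0, stop. gcd = 20 (last nonzero row D).
So gcd(300, 440) = 20, with Bézout identity −2·440 + 3·300 = 20. Containment (⊇): the Bézout identity exhibits 20 as an element of (300, 440), giving (20) ⊆ (300, 440). Containment (⊆): since 20 | 300 and 20 | 440 (300 = 20·15, 440 = 20·22), every Z-linear combination of 300 and 440 is divisible by 20, so (300, 440) ⊆ (20). Therefore (300, 440) = (20), d = 20.

Final answer: (300, 440) = (20); d = 20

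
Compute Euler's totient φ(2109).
φ(2109) = 1296

φ is multiplicative, with φ(p^e) = p^e − p^(e−1). Factorise 2109 = 3 · 19 · 37. Then
  φ(2109) = (3 − 1) · (19 − 1) · (37 − 1) = 2 · 18 · 36 = 1296.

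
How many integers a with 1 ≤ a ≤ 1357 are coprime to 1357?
The number of a ∈ {1, ..., 1357} with gcd(a, 1357) = 1 is by definition Euler's totient φ(1357). φ is multiplicative, with φ(p^e) = p^e − p^(e−1). Factorise 1357 = 23 · 59. Then
  φ(1357) = (23 − 1) · (59 − 1) = 22 · 58 = 1276.
So there are 1276 such integers.

Final answer: 1276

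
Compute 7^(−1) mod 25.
7^(−1) ≡ 18 (mod 25)

Apply the extended Euclidean algorithm to (25, 7), tracking rows (r, s, t) with s·25 + t·7 = r. Each division r_prev = q·r_cur + r_new produces the new row as (previous row) − q·(current row):
  row A: (25, 1, 0)   [1·25 + 0·7 = 25]
  row B: (7, 0, 1)   [0·25 + 1·7 = 7]
  25 = 3·7 + 4   → row C = row A − 3·row B = (4, 1, −3)   [check: 1·25 − 3·7 = 4]
  7 = 1·4 + 3   → row D = row B − 1·row C = (3, −1, 4)   [check: −1·25 + 4·7 = 3]
  4 = 1·3 + 1   → row E = row C − 1·row D = (1, 2, −7)   [check: 2·25 − 7·7 = 1]
  3 = 3·1 + 0   → remainder 0, stop. gcd = 1 (last nonzero row E).
The gcd is 1, so 7 is invertible mod 25. The last nonzero row gives 2·25 − 7·7 = 1, so t = −7. So 7^(−1) ≡ −7 ≡ 18 (mod 25). Verify: 7 · 18 = 126 ≡ 1 (mod 25). ✓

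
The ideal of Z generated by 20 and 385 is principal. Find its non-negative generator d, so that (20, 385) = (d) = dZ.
In the PID Z, (a, b) is generated by gcd(a, b). Compute gcd(385, 20) with the extended Euclidean algorithm, tracking rows (r, s, t) with s·385 + t·20 = r:
  row A: (385, 1, 0)   [1·385 + 0·20 = 385]
  row B: (20, 0, 1)   [0·385 + 1·20 = 20]
  385 = 19·20 + 5   → row C = row A − 19·row B = (5, 1, −19)   [check: 1·385 − 19·20 = 5]
  20 = 4·5 + 0   → remainder 0, stop. gcd = 5 (last nonzero row C).
So gcd(20, 385) = 5, with Bézout identity 1·385 − 19·20 = 5. Containment (⊇): the Bézout identity exhibits 5 as an element of (20, 385), giving (5) ⊆ (20, 385). Containment (⊆): since 5 | 20 and 5 | 385 (20 = 5·4, 385 = 5·77), every Z-linear combination of 20 and 385 is divisible by 5, so (20, 385) ⊆ (5). Therefore (20, 385) = (5), d = 5.

Final answer: (20, 385) = (5); d = 5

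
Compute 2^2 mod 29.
Use repeated squaring. Binary(2) = 10. Walk through the bits of the exponent 2 left-to-right: at each bit after the leading one, square the running value, then multiply by 2 if the bit is 1 (always reducing mod 29):
  bit 1 = 1 (leading): start with 2.
  bit 2 = 0: square 2^2 = 4 (mod 29).
Final value: 2^2 ≡ 4 (mod 29).

Final answer: 4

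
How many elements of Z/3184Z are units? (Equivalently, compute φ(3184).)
An element a ∈ Z/3184Z is a unit iff gcd(a, 3184) = 1, so the number of units is φ(3184). φ is multiplicative, with φ(p^e) = p^e − p^(e−1). Factorise 3184 = 2^4 · 199. Then
  φ(3184) = (2^4 − 2^3) · (199 − 1) = 8 · 198 = 1584.

Final answer: Z/3184Z has φ(3184) = 1584 units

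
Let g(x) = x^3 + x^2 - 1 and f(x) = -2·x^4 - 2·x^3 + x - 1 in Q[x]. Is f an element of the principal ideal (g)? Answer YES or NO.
In Q[x] the ideal (g) consists of all multiples of g, so f ∈ (g) iff g | f, i.e. iff the remainder of f on division by g is 0. Divide f by g (g is monic, so eliminate the leading term of the running remainder at each step):
  leading term -2·x^4: subtract (-2·x)·g(x) = -2·x^4 - 2·x^3 + 2·x, leaving -x - 1
The remainder r(x) = -x - 1 ≠ 0 (and deg r < deg g), so g ∤ f, i.e. f ∉ (g).

Final answer: NO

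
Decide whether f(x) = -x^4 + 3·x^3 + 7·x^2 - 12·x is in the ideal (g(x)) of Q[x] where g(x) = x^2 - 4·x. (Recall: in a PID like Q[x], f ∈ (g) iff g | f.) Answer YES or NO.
In Q[x] the ideal (g) consists of all multiples of g, so f ∈ (g) iff g | f, i.e. iff the remainder of f on division by g is 0. Divide f by g (g is monic, so eliminate the leading term of the running remainder at each step):
  leading term -x^4: subtract (-x^2)·g(x) = -x^4 + 4·x^3, leaving -x^3 + 7·x^2 - 12·x
  leading term -x^3: subtract (-x)·g(x) = -x^3 + 4·x^2, leaving 3·x^2 - 12·x
  leading term 3·x^2: subtract (3)·g(x) = 3·x^2 - 12·x, leaving 0
The remainder is 0, so f(x) = g(x) · h(x) with h(x) = -x^2 - x + 3. Hence g | f, i.e. f ∈ (g).

Final answer: YES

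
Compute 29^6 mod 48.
25

Use repeated squaring. Binary(6) = 110. Walk through the bits of the exponent 6 left-to-right: at each bit after the leading one, square the running value, then multiply by 29 if the bit is 1 (always reducing mod 48):
  bit 1 = 1 (leading): start with 29.
  bit 2 = 1: square 29^2 = 841 ≡ 25; bit is 1, so multiply 25·29 = 725 ≡ 5 (mod 48).
  bit 3 = 0: square 5^2 = 25 (mod 48).
Final value: 29^6 ≡ 25 (mod 48).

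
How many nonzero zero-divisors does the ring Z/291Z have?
Z/291Z has 98 nonzero zero-divisors

In Z/291Z each nonzero element is either a unit (gcd with 291 is 1) or a zero-divisor (gcd > 1). The number of units is φ(291): factorise 291 = 3 · 97, so φ(291) = (3 − 1) · (97 − 1) = 2 · 96 = 192. The nonzero elements number 291 − 1 = 290. Hence the nonzero zero-divisors number 290 − 192 = 98.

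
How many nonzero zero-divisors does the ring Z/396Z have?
In Z/396Z each nonzero element is either a unit (gcd with 396 is 1) or a zero-divisor (gcd > 1). The number of units is φ(396): factorise 396 = 2^2 · 3^2 · 11, so φ(396) = (2^2 − 2^1) · (3^2 − 3^1) · (11 − 1) = 2 · 6 · 10 = 120. The nonzero elements number 396 − 1 = 395. Hence the nonzero zero-divisors number 395 − 120 = 275.

Final answer: Z/396Z has 275 nonzero zero-divisors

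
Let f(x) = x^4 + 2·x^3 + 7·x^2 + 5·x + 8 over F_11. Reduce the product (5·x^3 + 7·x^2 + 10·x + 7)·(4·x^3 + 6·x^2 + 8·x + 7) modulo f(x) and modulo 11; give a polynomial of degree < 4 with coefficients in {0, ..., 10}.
Multiply as integer polynomials: a · b = 20·x^6 + 58·x^5 + 122·x^4 + 179·x^3 + 171·x^2 + 126·x + 49. Reducing coefficients mod 11: a · b ≡ 9·x^6 + 3·x^5 + x^4 + 3·x^3 + 6·x^2 + 5·x + 5. Now divide by f(x) = x^4 + 2·x^3 + 7·x^2 + 5·x + 8 in F_11[x], eliminating the leading term at each step:
  leading term 9·x^6: subtract (9·x^2)·f(x) = 9·x^6 + 7·x^5 + 8·x^4 + x^3 + 6·x^2, leaving 7·x^5 + 4·x^4 + 2·x^3 + 5·x + 5 (coefficients mod 11)
  leading term 7·x^5: subtract (7·x)·f(x) = 7·x^5 + 3·x^4 + 5·x^3 + 2·x^2 + x, leaving x^4 + 8·x^3 + 9·x^2 + 4·x + 5 (coefficients mod 11)
  leading term x^4: subtract (1)·f(x) = x^4 + 2·x^3 + 7·x^2 + 5·x + 8, leaving 6·x^3 + 2·x^2 + 10·x + 8 (coefficients mod 11)
The degree is now < 4, so this is the remainder. Hence a · b ≡ 6·x^3 + 2·x^2 + 10·x + 8 in F_11[x]/(f).

Final answer: a · b ≡ 6·x^3 + 2·x^2 + 10·x + 8 (mod f(x))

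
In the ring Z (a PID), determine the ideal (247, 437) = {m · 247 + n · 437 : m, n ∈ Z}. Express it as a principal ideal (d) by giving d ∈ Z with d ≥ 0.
In the PID Z, (a, b) is generated by gcd(a, b). Compute gcd(437, 247) with the extended Euclidean algorithm, tracking rows (r, s, t) with s·437 + t·247 = r:
  row A: (437, 1, 0)   [1·437 + 0·247 = 437]
  row B: (247, 0, 1)   [0·437 + 1·247 = 247]
  437 = 1·247 + 190   → row C = row A − 1·row B = (190, 1, −1)   [check: 1·437 − 1·247 = 190]
  247 = 1·190 + 57   → row D = row B − 1·row C = (57, −1, 2)   [check: −1·437 + 2·247 = 57]
  190 = 3·57 + 19   → row E = row C − 3·row D = (19, 4, −7)   [check: 4·437 − 7·247 = 19]
  57 = 3·19 + 0   → remainder 0, stop. gcd = 19 (last nonzero row E).
So gcd(247, 437) = 19, with Bézout identity 4·437 − 7·247 = 19. Containment (⊇): the Bézout identity exhibits 19 as an element of (247, 437), giving (19) ⊆ (247, 437). Containment (⊆): since 19 | 247 and 19 | 437 (247 = 19·13, 437 = 19·23), every Z-linear combination of 247 and 437 is divisible by 19, so (247, 437) ⊆ (19). Therefore (247, 437) = (19), d = 19.

Final answer: (247, 437) = (19); d = 19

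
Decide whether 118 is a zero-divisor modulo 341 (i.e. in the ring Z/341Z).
NO

gcd(118, 341) = 1, so 118 is a unit in Z/341Z (it has a multiplicative inverse). A unit cannot be a zero-divisor: if 118·b ≡ 0 then multiplying both sides by 118^(−1) gives b ≡ 0. So 118 is not a zero-divisor.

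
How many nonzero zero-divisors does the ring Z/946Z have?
In Z/946Z each nonzero element is either a unit (gcd with 946 is 1) or a zero-divisor (gcd > 1). The number of units is φ(946): factorise 946 = 2 · 11 · 43, so φ(946) = (2 − 1) · (11 − 1) · (43 − 1) = 1 · 10 · 42 = 420. The nonzero elements number 946 − 1 = 945. Hence the nonzero zero-divisors number 945 − 420 = 525.

Final answer: Z/946Z has 525 nonzero zero-divisors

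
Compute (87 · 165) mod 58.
Reduce the factors first: 87 ≡ 29, 165 ≡ 49 (mod 58), so 87 · 165 ≡ 29 · 49 (mod 58). 29 · 49 = 1421. Dividing by 58: 1421 = 24·58 + 29. So (87 · 165) mod 58 = 29.

Final answer: 29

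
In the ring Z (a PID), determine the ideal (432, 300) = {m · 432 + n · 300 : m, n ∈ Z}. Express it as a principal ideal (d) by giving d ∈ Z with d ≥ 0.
In the PID Z, (a, b) is generated by gcd(a, b). Compute gcd(432, 300) with the extended Euclidean algorithm, tracking rows (r, s, t) with s·432 + t·300 = r:
  row A: (432, 1, 0)   [1·432 + 0·300 = 432]
  row B: (300, 0, 1)   [0·432 + 1·300 = 300]
  432 = 1·300 + 132   → row C = row A − 1·row B = (132, 1, −1)   [check: 1·432 − 1·300 = 132]
  300 = 2·132 + 36   → row D = row B − 2·row C = (36, −2, 3)   [check: −2·432 + 3·300 = 36]
  132 = 3·36 + 24   → row E = row C − 3·row D = (24, 7, −10)   [check: 7·432 − 10·300 = 24]
  36 = 1·24 + 12   → row F = row D − 1·row E = (12, −9, 13)   [check: −9·432 + 13·300 = 12]
  24 = 2·12 + 0   → remainder 0, stop. gcd = 12 (last nonzero row F).
So gcd(432, 300) = 12, with Bézout identity −9·432 + 13·300 = 12. Containment (⊇): the Bézout identity exhibits 12 as an element of (432, 300), giving (12) ⊆ (432, 300). Containment (⊆): since 12 | 432 and 12 | 300 (432 = 12·36, 300 = 12·25), every Z-linear combination of 432 and 300 is divisible by 12, so (432, 300) ⊆ (12). Therefore (432, 300) = (12), d = 12.

Final answer: (432, 300) = (12); d = 12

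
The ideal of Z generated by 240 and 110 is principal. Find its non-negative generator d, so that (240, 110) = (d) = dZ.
(240, 110) = (10); d = 10

In the PID Z, (a, b) is generated by gcd(a, b). Compute gcd(240, 110) with the extended Euclidean algorithm, tracking rows (r, s, t) with s·240 + t·110 = r:
  row A: (240, 1, 0)   [1·240 + 0·110 = 240]
  row B: (110, 0, 1)   [0·240 + 1·110 = 110]
  240 = 2·110 + 20   → row C = row A − 2·row B = (20, 1, −2)   [check: 1·240 − 2·110 = 20]
  110 = 5·20 + 10   → row D = row B − 5·row C = (10, −5, 11)   [check: −5·240 + 11·110 = 10]
  20 = 2·10 + 0   → remainder 0, stop. gcd = 10 (last nonzero row D).
So gcd(240, 110) = 10, with Bézout identity −5·240 + 11·110 = 10. Containment (⊇): the Bézout identity exhibits 10 as an element of (240, 110), giving (10) ⊆ (240, 110). Containment (⊆): since 10 | 240 and 10 | 110 (240 = 10·24, 110 = 10·11), every Z-linear combination of 240 and 110 is divisible by 10, so (240, 110) ⊆ (10). Therefore (240, 110) = (10), d = 10.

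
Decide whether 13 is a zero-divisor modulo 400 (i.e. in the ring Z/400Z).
NO

gcd(13, 400) = 1, so 13 is a unit in Z/400Z (it has a multiplicative inverse). A unit cannot be a zero-divisor: if 13·b ≡ 0 then multiplying both sides by 13^(−1) gives b ≡ 0. So 13 is not a zero-divisor.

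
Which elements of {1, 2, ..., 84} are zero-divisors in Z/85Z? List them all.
nonzero zero-divisors of Z/85Z = {5, 10, 15, 17, 20, 25, 30, 34, 35, 40, 45, 50, 51, 55, 60, 65, 68, 70, 75, 80}

An element a ∈ Z/85Z (with a ≠ 0) is a zero-divisor iff gcd(a, 85) > 1 (because a is a unit precisely when gcd(a, n) = 1, and in Z/nZ every nonzero, non-unit element is a zero-divisor). Scan a = 1, ..., 84 and keep those with gcd(a, 85) > 1:
  gcd(5, 85) = 5, gcd(10, 85) = 5, gcd(15, 85) = 5, gcd(17, 85) = 17, gcd(20, 85) = 5, gcd(25, 85) = 5, gcd(30, 85) = 5, gcd(34, 85) = 17, gcd(35, 85) = 5, gcd(40, 85) = 5, gcd(45, 85) = 5, gcd(50, 85) = 5, gcd(51, 85) = 17, gcd(55, 85) = 5, gcd(60, 85) = 5, gcd(65, 85) = 5, gcd(68, 85) = 17, gcd(70, 85) = 5, gcd(75, 85) = 5, gcd(80, 85) = 5.
All other a ∈ {1, ..., 84} have gcd(a, 85) = 1 and are units. So the nonzero zero-divisors are exactly the 20 values of a appearing in this scan.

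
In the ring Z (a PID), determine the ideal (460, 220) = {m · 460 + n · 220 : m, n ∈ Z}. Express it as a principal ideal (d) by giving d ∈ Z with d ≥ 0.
(460, 220) = (20); d = 20

In the PID Z, (a, b) is generated by gcd(a, b). Compute gcd(460, 220) with the extended Euclidean algorithm, tracking rows (r, s, t) with s·460 + t·220 = r:
  row A: (460, 1, 0)   [1·460 + 0·220 = 460]
  row B: (220, 0, 1)   [0·460 + 1·220 = 220]
  460 = 2·220 + 20   → row C = row A − 2·row B = (20, 1, −2)   [check: 1·460 − 2·220 = 20]
  220 = 11·20 + 0   → remainder 0, stop. gcd = 20 (last nonzero row C).
So gcd(460, 220) = 20, with Bézout identity 1·460 − 2·220 = 20. Containment (⊇): the Bézout identity exhibits 20 as an element of (460, 220), giving (20) ⊆ (460, 220). Containment (⊆): since 20 | 460 and 20 | 220 (460 = 20·23, 220 = 20·11), every Z-linear combination of 460 and 220 is divisible by 20, so (460, 220) ⊆ (20). Therefore (460, 220) = (20), d = 20.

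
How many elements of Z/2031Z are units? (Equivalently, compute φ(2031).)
Z/2031Z has φ(2031) = 1352 units

An element a ∈ Z/2031Z is a unit iff gcd(a, 2031) = 1, so the number of units is φ(2031). φ is multiplicative, with φ(p^e) = p^e − p^(e−1). Factorise 2031 = 3 · 677. Then
  φ(2031) = (3 − 1) · (677 − 1) = 2 · 676 = 1352.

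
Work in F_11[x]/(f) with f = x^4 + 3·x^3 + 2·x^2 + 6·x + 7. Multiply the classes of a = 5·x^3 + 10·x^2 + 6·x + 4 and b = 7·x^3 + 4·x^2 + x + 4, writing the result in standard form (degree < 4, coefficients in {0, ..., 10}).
a · b ≡ 2·x^3 + 3·x^2 + 3·x (mod f(x))

Multiply as integer polynomials: a · b = 35·x^6 + 90·x^5 + 87·x^4 + 82·x^3 + 62·x^2 + 28·x + 16. Reducing coefficients mod 11: a · b ≡ 2·x^6 + 2·x^5 + 10·x^4 + 5·x^3 + 7·x^2 + 6·x + 5. Now divide by f(x) = x^4 + 3·x^3 + 2·x^2 + 6·x + 7 in F_11[x], eliminating the leading term at each step:
  leading term 2·x^6: subtract (2·x^2)·f(x) = 2·x^6 + 6·x^5 + 4·x^4 + x^3 + 3·x^2, leaving 7·x^5 + 6·x^4 + 4·x^3 + 4·x^2 + 6·x + 5 (coefficients mod 11)
  leading term 7·x^5: subtract (7·x)·f(x) = 7·x^5 + 10·x^4 + 3·x^3 + 9·x^2 + 5·x, leaving 7·x^4 + x^3 + 6·x^2 + x + 5 (coefficients mod 11)
  leading term 7·x^4: subtract (7)·f(x) = 7·x^4 + 10·x^3 + 3·x^2 + 9·x + 5, leaving 2·x^3 + 3·x^2 + 3·x (coefficients mod 11)
The degree is now < 4, so this is the remainder. Hence a · b ≡ 2·x^3 + 3·x^2 + 3·x in F_11[x]/(f).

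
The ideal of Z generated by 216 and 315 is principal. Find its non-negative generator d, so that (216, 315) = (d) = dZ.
(216, 315) = (9); d = 9

In the PID Z, (a, b) is generated by gcd(a, b). Compute gcd(315, 216) with the extended Euclidean algorithm, tracking rows (r, s, t) with s·315 + t·216 = r:
  row A: (315, 1, 0)   [1·315 + 0·216 = 315]
  row B: (216, 0, 1)   [0·315 + 1·216 = 216]
  315 = 1·216 + 99   → row C = row A − 1·row B = (99, 1, −1)   [check: 1·315 − 1·216 = 99]
  216 = 2·99 + 18   → row D = row B − 2·row C = (18, −2, 3)   [check: −2·315 + 3·216 = 18]
  99 = 5·18 + 9   → row E = row C − 5·row D = (9, 11, −16)   [check: 11·315 − 16·216 = 9]
  18 = 2·9 + 0   → remainder 0, stop. gcd = 9 (last nonzero row E).
So gcd(216, 315) = 9, with Bézout identity 11·315 − 16·216 = 9. Containment (⊇): the Bézout identity exhibits 9 as an element of (216, 315), giving (9) ⊆ (216, 315). Containment (⊆): since 9 | 216 and 9 | 315 (216 = 9·24, 315 = 9·35), every Z-linear combination of 216 and 315 is divisible by 9, so (216, 315) ⊆ (9). Therefore (216, 315) = (9), d = 9.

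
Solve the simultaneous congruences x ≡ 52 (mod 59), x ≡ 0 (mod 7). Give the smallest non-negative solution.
x ≡ 406 (mod 413); the representative in [0, 413) is 406

The moduli 59, 7 are pairwise coprime, so by the CRT there is a unique solution mod 59·7 = 413.
Solve by successive substitution. Start with x ≡ 52 (mod 59).
  Combine with x ≡ 0 (mod 7): write x = 52 + 59·t and require 52 + 59·t ≡ 0 (mod 7), i.e. 59·t ≡ 0 − 52 ≡ 4 (mod 7). Since 59^(−1) ≡ 5 (mod 7) (59 ≡ 3 (mod 7)), t ≡ 5·4 ≡ 6 (mod 7). So x ≡ 52 + 59·6 = 406 (mod 413).
Unique solution in [0, 413): x = 406.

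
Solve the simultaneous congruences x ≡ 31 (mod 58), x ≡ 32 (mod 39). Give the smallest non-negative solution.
The moduli 58, 39 are pairwise coprime, so by the CRT there is a unique solution mod 58·39 = 2262.
Solve by successive substitution. Start with x ≡ 31 (mod 58).
  Combine with x ≡ 32 (mod 39): write x = 31 + 58·t and require 31 + 58·t ≡ 32 (mod 39), i.e. 58·t ≡ 32 − 31 ≡ 1 (mod 39). Since 58^(−1) ≡ 37 (mod 39) (58 ≡ 19 (mod 39)), t ≡ 37·1 ≡ 37 (mod 39). So x ≡ 31 + 58·37 = 2177 (mod 2262).
Unique solution in [0, 2262): x = 2177.

Final answer: x ≡ 2177 (mod 2262); the representative in [0, 2262) is 2177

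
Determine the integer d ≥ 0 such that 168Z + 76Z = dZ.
(168, 76) = (4); d = 4

In the PID Z, (a, b) is generated by gcd(a, b). Compute gcd(168, 76) with the extended Euclidean algorithm, tracking rows (r, s, t) with s·168 + t·76 = r:
  row A: (168, 1, 0)   [1·168 + 0·76 = 168]
  row B: (76, 0, 1)   [0·168 + 1·76 = 76]
  168 = 2·76 + 16   → row C = row A − 2·row B = (16, 1, −2)   [check: 1·168 − 2·76 = 16]
  76 = 4·16 + 12   → row D = row B − 4·row C = (12, −4, 9)   [check: −4·168 + 9·76 = 12]
  16 = 1·12 + 4   → row E = row C − 1·row D = (4, 5, −11)   [check: 5·168 − 11·76 = 4]
  12 = 3·4 + 0   → remainder 0, stop. gcd = 4 (last nonzero row E).
So gcd(168, 76) = 4, with Bézout identity 5·168 − 11·76 = 4. Containment (⊇): the Bézout identity exhibits 4 as an element of (168, 76), giving (4) ⊆ (168, 76). Containment (⊆): since 4 | 168 and 4 | 76 (168 = 4·42, 76 = 4·19), every Z-linear combination of 168 and 76 is divisible by 4, so (168, 76) ⊆ (4). Therefore (168, 76) = (4), d = 4.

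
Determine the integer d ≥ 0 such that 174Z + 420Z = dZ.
(174, 420) = (6); d = 6

In the PID Z, (a, b) is generated by gcd(a, b). Compute gcd(420, 174) with the extended Euclidean algorithm, tracking rows (r, s, t) with s·420 + t·174 = r:
  row A: (420, 1, 0)   [1·420 + 0·174 = 420]
  row B: (174, 0, 1)   [0·420 + 1·174 = 174]
  420 = 2·174 + 72   → row C = row A − 2·row B = (72, 1, −2)   [check: 1·420 − 2·174 = 72]
  174 = 2·72 + 30   → row D = row B − 2·row C = (30, −2, 5)   [check: −2·420 + 5·174 = 30]
  72 = 2·30 + 12   → row E = row C − 2·row D = (12, 5, −12)   [check: 5·420 − 12·174 = 12]
  30 = 2·12 + 6   → row F = row D − 2·row E = (6, −12, 29)   [check: −12·420 + 29·174 = 6]
  12 = 2·6 + 0   → remainder 0, stop. gcd = 6 (last nonzero row F).
So gcd(174, 420) = 6, with Bézout identity −12·420 + 29·174 = 6. Containment (⊇): the Bézout identity exhibits 6 as an element of (174, 420), giving (6) ⊆ (174, 420). Containment (⊆): since 6 | 174 and 6 | 420 (174 = 6·29, 420 = 6·70), every Z-linear combination of 174 and 420 is divisible by 6, so (174, 420) ⊆ (6). Therefore (174, 420) = (6), d = 6.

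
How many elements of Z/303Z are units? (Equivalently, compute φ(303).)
Z/303Z has φ(303) = 200 units

An element a ∈ Z/303Z is a unit iff gcd(a, 303) = 1, so the number of units is φ(303). φ is multiplicative, with φ(p^e) = p^e − p^(e−1). Factorise 303 = 3 · 101. Then
  φ(303) = (3 − 1) · (101 − 1) = 2 · 100 = 200.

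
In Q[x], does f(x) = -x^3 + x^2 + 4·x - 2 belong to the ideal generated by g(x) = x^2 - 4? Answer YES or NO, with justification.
NO

In Q[x] the ideal (g) consists of all multiples of g, so f ∈ (g) iff g | f, i.e. iff the remainder of f on division by g is 0. Divide f by g (g is monic, so eliminate the leading term of the running remainder at each step):
  leading term -x^3: subtract (-x)·g(x) = -x^3 + 4·x, leaving x^2 - 2
  leading term x^2: subtract (1)·g(x) = x^2 - 4, leaving 2
The remainder r(x) = 2 ≠ 0 (and deg r < deg g), so g ∤ f, i.e. f ∉ (g).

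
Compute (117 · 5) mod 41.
11

Reduce the factors first: 117 ≡ 35 (mod 41), so 117 · 5 ≡ 35 · 5 (mod 41). 35 · 5 = 175. Dividing by 41: 175 = 4·41 + 11. So (117 · 5) mod 41 = 11.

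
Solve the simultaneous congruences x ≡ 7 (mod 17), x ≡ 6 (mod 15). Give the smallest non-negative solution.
x ≡ 126 (mod 255); the representative in [0, 255) is 126

The moduli 17, 15 are pairwise coprime, so by the CRT there is a unique solution mod 17·15 = 255.
Solve by successive substitution. Start with x ≡ 7 (mod 17).
  Combine with x ≡ 6 (mod 15): write x = 7 + 17·t and require 7 + 17·t ≡ 6 (mod 15), i.e. 17·t ≡ 6 − 7 ≡ 14 (mod 15). Since 17^(−1) ≡ 8 (mod 15) (17 ≡ 2 (mod 15)), t ≡ 8·14 ≡ 7 (mod 15). So x ≡ 7 + 17·7 = 126 (mod 255).
Unique solution in [0, 255): x = 126.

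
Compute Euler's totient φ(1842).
φ is multiplicative, with φ(p^e) = p^e − p^(e−1). Factorise 1842 = 2 · 3 · 307. Then
  φ(1842) = (2 − 1) · (3 − 1) · (307 − 1) = 1 · 2 · 306 = 612.

Final answer: φ(1842) = 612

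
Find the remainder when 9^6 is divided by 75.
66

Use repeated squaring. Binary(6) = 110. Walk through the bits of the exponent 6 left-to-right: at each bit after the leading one, square the running value, then multiply by 9 if the bit is 1 (always reducing mod 75):
  bit 1 = 1 (leading): start with 9.
  bit 2 = 1: square 9^2 = 81 ≡ 6; bit is 1, so multiply 6·9 = 54 (mod 75).
  bit 3 = 0: square 54^2 = 2916 ≡ 66 (mod 75).
Final value: 9^6 ≡ 66 (mod 75).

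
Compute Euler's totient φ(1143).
φ(1143) = 756

φ is multiplicative, with φ(p^e) = p^e − p^(e−1). Factorise 1143 = 3^2 · 127. Then
  φ(1143) = (3^2 − 3^1) · (127 − 1) = 6 · 126 = 756.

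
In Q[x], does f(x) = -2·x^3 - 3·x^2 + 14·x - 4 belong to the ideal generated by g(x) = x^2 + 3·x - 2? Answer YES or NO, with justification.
In Q[x] the ideal (g) consists of all multiples of g, so f ∈ (g) iff g | f, i.e. iff the remainder of f on division by g is 0. Divide f by g (g is monic, so eliminate the leading term of the running remainder at each step):
  leading term -2·x^3: subtract (-2·x)·g(x) = -2·x^3 - 6·x^2 + 4·x, leaving 3·x^2 + 10·x - 4
  leading term 3·x^2: subtract (3)·g(x) = 3·x^2 + 9·x - 6, leaving x + 2
The remainder r(x) = x + 2 ≠ 0 (and deg r < deg g), so g ∤ f, i.e. f ∉ (g).

Final answer: NO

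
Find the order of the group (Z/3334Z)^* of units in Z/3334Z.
|(Z/3334Z)^*| = 1666

(Z/3334Z)^* consists of the classes a with gcd(a, 3334) = 1, so its order is φ(3334). φ is multiplicative, with φ(p^e) = p^e − p^(e−1). Factorise 3334 = 2 · 1667. Then
  φ(3334) = (2 − 1) · (1667 − 1) = 1 · 1666 = 1666.
Thus |(Z/3334Z)^*| = 1666.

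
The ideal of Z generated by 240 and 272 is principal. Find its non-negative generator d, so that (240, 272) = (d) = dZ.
In the PID Z, (a, b) is generated by gcd(a, b). Compute gcd(272, 240) with the extended Euclidean algorithm, tracking rows (r, s, t) with s·272 + t·240 = r:
  row A: (272, 1, 0)   [1·272 + 0·240 = 272]
  row B: (240, 0, 1)   [0·272 + 1·240 = 240]
  272 = 1·240 + 32   → row C = row A − 1·row B = (32, 1, −1)   [check: 1·272 − 1·240 = 32]
  240 = 7·32 + 16   → row D = row B − 7·row C = (16, −7, 8)   [check: −7·272 + 8·240 = 16]
  32 = 2·16 + 0   → remainder 0, stop. gcd = 16 (last nonzero row D).
So gcd(240, 272) = 16, with Bézout identity −7·272 + 8·240 = 16. Containment (⊇): the Bézout identity exhibits 16 as an element of (240, 272), giving (16) ⊆ (240, 272). Containment (⊆): since 16 | 240 and 16 | 272 (240 = 16·15, 272 = 16·17), every Z-linear combination of 240 and 272 is divisible by 16, so (240, 272) ⊆ (16). Therefore (240, 272) = (16), d = 16.

Final answer: (240, 272) = (16); d = 16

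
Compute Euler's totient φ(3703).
φ(3703) = 3036

φ is multiplicative, with φ(p^e) = p^e − p^(e−1). Factorise 3703 = 7 · 23^2. Then
  φ(3703) = (7 − 1) · (23^2 − 23^1) = 6 · 506 = 3036.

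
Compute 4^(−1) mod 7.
4^(−1) ≡ 2 (mod 7)

Apply the extended Euclidean algorithm to (7, 4), tracking rows (r, s, t) with s·7 + t·4 = r. Each division r_prev = q·r_cur + r_new produces the new row as (previous row) − q·(current row):
  row A: (7, 1, 0)   [1·7 + 0·4 = 7]
  row B: (4, 0, 1)   [0·7 + 1·4 = 4]
  7 = 1·4 + 3   → row C = row A − 1·row B = (3, 1, −1)   [check: 1·7 − 1·4 = 3]
  4 = 1·3 + 1   → row D = row B − 1·row C = (1, −1, 2)   [check: −1·7 + 2·4 = 1]
  3 = 3·1 + 0   → remainder 0, stop. gcd = 1 (last nonzero row D).
The gcd is 1, so 4 is invertible mod 7. The last nonzero row gives −1·7 + 2·4 = 1, so t = 2. So 4^(−1) ≡ 2 (mod 7). Verify: 4 · 2 = 8 ≡ 1 (mod 7). ✓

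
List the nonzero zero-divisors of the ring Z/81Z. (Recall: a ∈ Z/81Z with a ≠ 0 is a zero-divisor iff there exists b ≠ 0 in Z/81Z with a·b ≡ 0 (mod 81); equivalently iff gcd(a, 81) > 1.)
nonzero zero-divisors of Z/81Z = {3, 6, 9, 12, 15, 18, 21, 24, 27, 30, 33, 36, 39, 42, 45, 48, 51, 54, 57, 60, 63, 66, 69, 72, 75, 78}

An element a ∈ Z/81Z (with a ≠ 0) is a zero-divisor iff gcd(a, 81) > 1 (because a is a unit precisely when gcd(a, n) = 1, and in Z/nZ every nonzero, non-unit element is a zero-divisor). Scan a = 1, ..., 80 and keep those with gcd(a, 81) > 1:
  gcd(3, 81) = 3, gcd(6, 81) = 3, gcd(9, 81) = 9, gcd(12, 81) = 3, gcd(15, 81) = 3, gcd(18, 81) = 9, gcd(21, 81) = 3, gcd(24, 81) = 3, gcd(27, 81) = 27, gcd(30, 81) = 3, gcd(33, 81) = 3, gcd(36, 81) = 9, gcd(39, 81) = 3, gcd(42, 81) = 3, gcd(45, 81) = 9, gcd(48, 81) = 3, gcd(51, 81) = 3, gcd(54, 81) = 27, gcd(57, 81) = 3, gcd(60, 81) = 3, gcd(63, 81) = 9, gcd(66, 81) = 3, gcd(69, 81) = 3, gcd(72, 81) = 9, gcd(75, 81) = 3, gcd(78, 81) = 3.
All other a ∈ {1, ..., 80} have gcd(a, 81) = 1 and are units. So the nonzero zero-divisors are exactly the 26 values of a appearing in this scan.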